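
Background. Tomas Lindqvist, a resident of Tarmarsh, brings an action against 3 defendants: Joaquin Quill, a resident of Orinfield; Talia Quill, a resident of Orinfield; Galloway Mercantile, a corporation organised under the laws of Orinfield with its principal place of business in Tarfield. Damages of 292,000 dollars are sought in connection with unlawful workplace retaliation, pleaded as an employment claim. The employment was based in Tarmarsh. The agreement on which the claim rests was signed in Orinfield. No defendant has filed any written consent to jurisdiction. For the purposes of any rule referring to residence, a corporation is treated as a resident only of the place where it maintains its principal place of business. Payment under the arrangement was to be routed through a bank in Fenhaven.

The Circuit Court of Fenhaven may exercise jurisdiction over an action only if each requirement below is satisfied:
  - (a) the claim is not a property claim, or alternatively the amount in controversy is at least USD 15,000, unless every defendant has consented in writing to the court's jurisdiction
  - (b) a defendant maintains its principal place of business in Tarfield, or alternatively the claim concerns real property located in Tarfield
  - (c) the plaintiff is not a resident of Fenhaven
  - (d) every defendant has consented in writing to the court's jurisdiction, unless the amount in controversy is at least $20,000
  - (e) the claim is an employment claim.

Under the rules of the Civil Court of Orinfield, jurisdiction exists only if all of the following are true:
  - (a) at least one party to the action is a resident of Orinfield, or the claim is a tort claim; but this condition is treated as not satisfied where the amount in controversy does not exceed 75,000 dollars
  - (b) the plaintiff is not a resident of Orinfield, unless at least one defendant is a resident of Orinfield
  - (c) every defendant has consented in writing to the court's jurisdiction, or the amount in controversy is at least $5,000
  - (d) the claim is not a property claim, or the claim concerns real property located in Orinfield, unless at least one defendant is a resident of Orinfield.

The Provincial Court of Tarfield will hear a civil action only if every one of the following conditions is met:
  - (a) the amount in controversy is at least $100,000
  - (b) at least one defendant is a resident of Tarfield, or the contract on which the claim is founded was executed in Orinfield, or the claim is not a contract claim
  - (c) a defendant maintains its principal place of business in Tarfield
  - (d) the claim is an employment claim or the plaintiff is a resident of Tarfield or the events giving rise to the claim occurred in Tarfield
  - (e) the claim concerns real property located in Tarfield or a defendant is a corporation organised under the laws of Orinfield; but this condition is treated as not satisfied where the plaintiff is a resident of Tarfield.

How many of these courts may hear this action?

3

The Circuit Court of Fenhaven:
  (a) The claim is an employment claim, not a property claim — that alternative is enough. Met.
  (b) Galloway Mercantile has its principal place of business in Tarfield, which satisfies one of the alternatives. Condition met.
  (c) The plaintiff resides in Tarmarsh, which is not Fenhaven. Met.
  (d) No such written consent has been filed. But the amount in controversy is USD 292,000, which meets the 20,000 dollars floor, and the 'unless' clause therefore excuses the requirement. Satisfied.
  (e) The claim is an employment claim. Satisfied.
  → All conditions met; jurisdiction exists.
The Civil Court of Orinfield:
  (a) Joaquin Quill resides in Orinfield, so this disjunct is met. The exception is not triggered, since the amount in controversy is USD 292,000, above the USD 75,000 ceiling. Met.
  (b) The plaintiff resides in Tarmarsh, which is not Orinfield. Met.
  (c) The amount in controversy is 292,000 dollars, which meets the USD 5,000 floor, so one alternative holds. Met.
  (d) The claim is an employment claim, not a property claim — that alternative is enough. Met.
  → The court has jurisdiction.
The Provincial Court of Tarfield:
  (a) The amount in controversy is 292,000 dollars, which meets the $100,000 floor. Satisfied.
  (b) Galloway Mercantile resides in Tarfield, which satisfies one of the alternatives. Satisfied.
  (c) Galloway Mercantile has its principal place of business in Tarfield. Condition met.
  (d) The claim is an employment claim, so one alternative holds. Satisfied.
  (e) Galloway Mercantile is organised under the laws of Orinfield, so this disjunct is met. And the carve-out is inapplicable — the plaintiff resides in Tarmarsh, not Tarfield. Satisfied.
  → The court has jurisdiction.
Courts with jurisdiction: the Circuit Court of Fenhaven, the Civil Court of Orinfield, the Provincial Court of Tarfield — 3 in total.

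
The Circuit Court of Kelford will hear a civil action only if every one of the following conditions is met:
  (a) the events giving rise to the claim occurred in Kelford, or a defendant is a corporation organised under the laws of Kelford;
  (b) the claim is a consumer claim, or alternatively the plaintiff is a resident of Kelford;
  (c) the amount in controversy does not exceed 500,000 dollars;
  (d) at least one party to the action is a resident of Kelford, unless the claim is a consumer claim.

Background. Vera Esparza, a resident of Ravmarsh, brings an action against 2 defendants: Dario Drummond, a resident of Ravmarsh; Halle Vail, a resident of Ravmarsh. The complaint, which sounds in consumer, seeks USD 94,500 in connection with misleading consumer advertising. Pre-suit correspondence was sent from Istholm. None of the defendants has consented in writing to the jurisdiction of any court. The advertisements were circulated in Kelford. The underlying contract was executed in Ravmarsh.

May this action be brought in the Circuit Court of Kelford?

The Circuit Court of Kelford:
  (a) The operative events occurred in Kelford, so one alternative holds. Condition met.
  (b) The claim is a consumer claim, so one alternative holds. Condition met.
  (c) The amount in controversy is USD 94,500, within the 500,000 dollars ceiling. Satisfied.
  (d) No party resides in Kelford. The proviso rescues it, though: the claim is a consumer claim. Met.
  → Every requirement is satisfied — jurisdiction.

Yes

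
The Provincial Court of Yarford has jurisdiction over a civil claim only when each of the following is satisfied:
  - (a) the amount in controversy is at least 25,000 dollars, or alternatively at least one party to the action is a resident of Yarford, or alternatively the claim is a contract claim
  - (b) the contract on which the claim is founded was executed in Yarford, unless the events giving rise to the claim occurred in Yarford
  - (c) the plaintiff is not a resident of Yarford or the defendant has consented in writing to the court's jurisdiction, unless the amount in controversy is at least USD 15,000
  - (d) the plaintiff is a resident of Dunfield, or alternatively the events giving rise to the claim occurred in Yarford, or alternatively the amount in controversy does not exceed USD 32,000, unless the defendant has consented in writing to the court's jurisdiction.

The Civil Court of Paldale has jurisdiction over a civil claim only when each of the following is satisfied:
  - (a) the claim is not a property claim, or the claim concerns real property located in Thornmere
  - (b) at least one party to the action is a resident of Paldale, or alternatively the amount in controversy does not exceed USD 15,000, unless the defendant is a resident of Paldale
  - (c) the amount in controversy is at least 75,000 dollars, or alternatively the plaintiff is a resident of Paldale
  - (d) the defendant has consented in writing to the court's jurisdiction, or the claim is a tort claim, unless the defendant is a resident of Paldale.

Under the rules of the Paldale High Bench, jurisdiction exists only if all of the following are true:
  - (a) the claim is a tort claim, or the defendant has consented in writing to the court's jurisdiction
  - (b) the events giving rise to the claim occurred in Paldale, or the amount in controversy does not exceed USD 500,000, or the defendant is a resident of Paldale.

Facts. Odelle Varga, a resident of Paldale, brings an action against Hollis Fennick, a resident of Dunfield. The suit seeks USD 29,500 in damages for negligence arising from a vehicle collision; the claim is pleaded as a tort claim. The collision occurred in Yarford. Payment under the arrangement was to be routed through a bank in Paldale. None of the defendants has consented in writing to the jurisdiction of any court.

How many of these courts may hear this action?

3

The Provincial Court of Yarford:
  (a) The amount in controversy is 29,500 dollars, which meets the USD 25,000 floor, so this disjunct is met. Met.
  (b) No contract (and hence no place of execution) is alleged. The proviso rescues it, though: the operative events occurred in Yarford. Met.
  (c) The plaintiff resides in Paldale, which is not Yarford, so one alternative holds. Condition met.
  (d) The operative events occurred in Yarford, so one alternative holds. Satisfied.
  → The court has jurisdiction.
The Civil Court of Paldale:
  (a) The claim is a tort claim, not a property claim, which satisfies one of the alternatives. Satisfied.
  (b) Odelle Varga resides in Paldale — that alternative is enough. Condition met.
  (c) The plaintiff resides in Paldale — that alternative is enough. Met.
  (d) The claim is a tort claim, so one alternative holds. Condition met.
  → The court has jurisdiction.
The Paldale High Bench:
  (a) The claim is a tort claim, so one alternative holds. Condition met.
  (b) The amount in controversy is 29,500 dollars, within the 500,000 dollars ceiling, so this disjunct is met. Met.
  → All conditions met; jurisdiction exists.
Courts with jurisdiction: the Provincial Court of Yarford, the Civil Court of Paldale, the Paldale High Bench — 3 in total.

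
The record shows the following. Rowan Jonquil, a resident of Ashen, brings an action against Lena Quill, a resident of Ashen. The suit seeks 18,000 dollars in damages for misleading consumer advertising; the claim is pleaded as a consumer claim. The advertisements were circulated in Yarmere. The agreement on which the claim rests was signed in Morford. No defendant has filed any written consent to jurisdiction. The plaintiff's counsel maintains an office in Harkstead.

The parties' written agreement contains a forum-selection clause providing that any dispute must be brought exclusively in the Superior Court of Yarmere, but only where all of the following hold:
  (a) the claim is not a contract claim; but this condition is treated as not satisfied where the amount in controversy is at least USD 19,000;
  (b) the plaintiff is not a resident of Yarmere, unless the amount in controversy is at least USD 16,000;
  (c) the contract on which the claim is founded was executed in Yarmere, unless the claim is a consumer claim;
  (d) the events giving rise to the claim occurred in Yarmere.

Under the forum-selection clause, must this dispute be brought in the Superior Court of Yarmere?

Yes

The Superior Court of Yarmere:
  (a) The claim is a consumer claim, not a contract claim. And the carve-out is inapplicable — the amount in controversy is USD 18,000, below the USD 19,000 floor. Satisfied.
  (b) The plaintiff resides in Ashen, which is not Yarmere. Satisfied.
  (c) The contract was executed in Morford, not Yarmere. However, the claim is a consumer claim, so the 'unless' proviso supplies this condition. Satisfied.
  (d) The operative events occurred in Yarmere. Satisfied.
  → Forum clause is triggered.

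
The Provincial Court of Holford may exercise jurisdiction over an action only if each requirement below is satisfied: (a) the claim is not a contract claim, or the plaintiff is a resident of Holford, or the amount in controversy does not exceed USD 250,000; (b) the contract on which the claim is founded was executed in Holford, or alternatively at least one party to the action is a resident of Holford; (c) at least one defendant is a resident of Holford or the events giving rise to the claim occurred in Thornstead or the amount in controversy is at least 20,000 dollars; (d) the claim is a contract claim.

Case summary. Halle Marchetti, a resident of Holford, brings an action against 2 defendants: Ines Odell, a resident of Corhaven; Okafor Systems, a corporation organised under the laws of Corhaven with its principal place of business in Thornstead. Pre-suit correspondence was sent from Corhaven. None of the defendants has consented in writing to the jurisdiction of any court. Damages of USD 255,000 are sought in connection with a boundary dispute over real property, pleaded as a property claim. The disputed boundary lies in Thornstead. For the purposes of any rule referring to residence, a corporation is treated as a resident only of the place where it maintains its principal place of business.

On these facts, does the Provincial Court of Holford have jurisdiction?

No

The Provincial Court of Holford:
  (a) The claim is a property claim, not a contract claim, which satisfies one of the alternatives. Satisfied.
  (b) Halle Marchetti resides in Holford, so this disjunct is met. Met.
  (c) The operative events occurred in Thornstead, which satisfies one of the alternatives. Met.
  (d) The claim is a property claim, not a contract claim. Not satisfied.
  → The court lacks jurisdiction.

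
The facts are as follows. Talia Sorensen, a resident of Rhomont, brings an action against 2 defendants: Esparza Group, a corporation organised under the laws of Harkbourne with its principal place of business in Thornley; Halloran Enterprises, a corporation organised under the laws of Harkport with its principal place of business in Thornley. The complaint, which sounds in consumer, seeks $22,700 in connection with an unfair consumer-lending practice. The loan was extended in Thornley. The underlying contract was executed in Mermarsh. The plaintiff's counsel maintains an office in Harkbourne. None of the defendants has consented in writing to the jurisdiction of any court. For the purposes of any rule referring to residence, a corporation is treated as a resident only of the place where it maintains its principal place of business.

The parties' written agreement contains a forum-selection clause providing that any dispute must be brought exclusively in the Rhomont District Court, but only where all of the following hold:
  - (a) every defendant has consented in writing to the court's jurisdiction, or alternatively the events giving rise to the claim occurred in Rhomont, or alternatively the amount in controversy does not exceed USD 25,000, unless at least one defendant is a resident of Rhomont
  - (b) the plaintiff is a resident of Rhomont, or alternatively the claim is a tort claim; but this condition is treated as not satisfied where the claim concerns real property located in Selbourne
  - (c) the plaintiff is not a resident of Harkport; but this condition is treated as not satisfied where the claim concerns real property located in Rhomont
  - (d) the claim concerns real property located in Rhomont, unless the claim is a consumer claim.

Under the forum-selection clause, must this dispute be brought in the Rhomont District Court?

The Rhomont District Court:
  (a) The amount in controversy is 22,700 dollars, within the USD 25,000 ceiling, so this disjunct is met. Satisfied.
  (b) The plaintiff resides in Rhomont, so this disjunct is met. The exception is not triggered, since the claim does not concern real property. Condition met.
  (c) The plaintiff resides in Rhomont, which is not Harkport. The carve-out does not apply: the claim does not concern real property. Met.
  (d) The claim does not concern real property. However, the claim is a consumer claim, so the 'unless' proviso supplies this condition. Condition met.
  → The clause applies.

Yes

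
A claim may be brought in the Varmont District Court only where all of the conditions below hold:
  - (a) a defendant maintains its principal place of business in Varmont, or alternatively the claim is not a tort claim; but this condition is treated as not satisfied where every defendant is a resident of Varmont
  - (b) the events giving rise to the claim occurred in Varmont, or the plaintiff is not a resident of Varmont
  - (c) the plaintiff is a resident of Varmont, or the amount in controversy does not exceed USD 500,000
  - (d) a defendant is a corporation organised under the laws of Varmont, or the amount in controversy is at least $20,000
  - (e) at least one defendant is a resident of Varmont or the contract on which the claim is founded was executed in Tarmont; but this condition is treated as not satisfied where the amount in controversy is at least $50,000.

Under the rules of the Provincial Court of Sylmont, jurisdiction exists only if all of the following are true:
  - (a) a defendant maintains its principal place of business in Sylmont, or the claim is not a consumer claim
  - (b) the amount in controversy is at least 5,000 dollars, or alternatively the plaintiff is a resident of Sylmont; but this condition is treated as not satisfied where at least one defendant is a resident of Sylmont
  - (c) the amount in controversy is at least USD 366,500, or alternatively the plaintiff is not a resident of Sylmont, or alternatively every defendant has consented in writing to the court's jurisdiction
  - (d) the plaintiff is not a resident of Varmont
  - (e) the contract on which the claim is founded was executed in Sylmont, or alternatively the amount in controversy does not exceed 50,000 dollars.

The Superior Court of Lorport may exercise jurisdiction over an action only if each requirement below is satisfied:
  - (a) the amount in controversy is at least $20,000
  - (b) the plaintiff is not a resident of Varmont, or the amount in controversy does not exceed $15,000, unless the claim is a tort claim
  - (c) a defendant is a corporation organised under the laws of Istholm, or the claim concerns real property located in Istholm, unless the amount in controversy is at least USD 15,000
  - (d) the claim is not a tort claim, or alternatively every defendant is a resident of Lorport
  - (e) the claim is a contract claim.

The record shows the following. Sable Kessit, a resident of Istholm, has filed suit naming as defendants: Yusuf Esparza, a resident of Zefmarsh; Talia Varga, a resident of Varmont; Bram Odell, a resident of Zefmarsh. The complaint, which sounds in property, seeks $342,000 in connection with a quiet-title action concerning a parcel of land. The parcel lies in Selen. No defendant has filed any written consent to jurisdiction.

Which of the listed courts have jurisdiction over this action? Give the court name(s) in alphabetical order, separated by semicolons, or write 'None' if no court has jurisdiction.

The Varmont District Court:
  (a) The claim is a property claim, not a tort claim — that alternative is enough. The carve-out does not apply: the defendants reside as follows — Yusuf Esparza in Zefmarsh, Talia Varga in Varmont, Bram Odell in Zefmarsh — not all in Varmont. Met.
  (b) The plaintiff resides in Istholm, which is not Varmont, which satisfies one of the alternatives. Met.
  (c) The amount in controversy is USD 342,000, within the 500,000 dollars ceiling, so one alternative holds. Met.
  (d) The amount in controversy is $342,000, which meets the $20,000 floor — that alternative is enough. Met.
  (e) Talia Varga resides in Varmont — that alternative is enough. But the amount in controversy is USD 342,000, which meets the $50,000 floor, triggering the carve-out and defeating this condition. Fails.
  → The court lacks jurisdiction.
The Provincial Court of Sylmont:
  (a) The claim is a property claim, not a consumer claim, so this disjunct is met. Condition met.
  (b) The amount in controversy is USD 342,000, which meets the 5,000 dollars floor — that alternative is enough. And the carve-out is inapplicable — no defendant resides in Sylmont (they reside in Zefmarsh, Varmont, Zefmarsh). Met.
  (c) The plaintiff resides in Istholm, which is not Sylmont — that alternative is enough. Met.
  (d) The plaintiff resides in Istholm, which is not Varmont. Condition met.
  (e) No contract (and hence no place of execution) is alleged; the amount in controversy is 342,000 dollars, above the $50,000 ceiling — every alternative fails. Fails.
  → Not every requirement is met — no jurisdiction.
The Superior Court of Lorport:
  (a) The amount in controversy is 342,000 dollars, which meets the $20,000 floor. Satisfied.
  (b) The plaintiff resides in Istholm, which is not Varmont — that alternative is enough. Met.
  (c) No defendant is a corporation; the property lies in Selen, not Istholm — every alternative fails. However, the amount in controversy is $342,000, which meets the 15,000 dollars floor, so the 'unless' proviso supplies this condition. Met.
  (d) The claim is a property claim, not a tort claim — that alternative is enough. Condition met.
  (e) The claim is a property claim, not a contract claim. Not satisfied.
  → The court lacks jurisdiction.

None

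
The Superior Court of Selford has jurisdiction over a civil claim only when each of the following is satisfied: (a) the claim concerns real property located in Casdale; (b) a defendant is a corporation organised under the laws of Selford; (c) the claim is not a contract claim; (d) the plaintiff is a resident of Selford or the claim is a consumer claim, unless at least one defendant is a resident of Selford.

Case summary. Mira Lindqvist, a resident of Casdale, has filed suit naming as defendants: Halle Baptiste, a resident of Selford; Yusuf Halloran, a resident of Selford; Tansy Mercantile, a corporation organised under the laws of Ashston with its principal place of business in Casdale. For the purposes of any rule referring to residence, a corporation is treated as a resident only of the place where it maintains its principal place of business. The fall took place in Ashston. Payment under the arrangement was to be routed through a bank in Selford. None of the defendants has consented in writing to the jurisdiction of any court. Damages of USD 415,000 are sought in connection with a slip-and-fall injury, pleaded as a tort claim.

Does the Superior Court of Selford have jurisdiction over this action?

No

The Superior Court of Selford:
  (a) The claim does not concern real property. Not met.
  (b) The corporate defendant(s) are organised in Ashston, not Selford. Fails.
  (c) The claim is a tort claim, not a contract claim. Met.
  (d) The plaintiff resides in Casdale, not Selford; the claim is a tort claim, not a consumer claim — none of the alternatives is met. The proviso rescues it, though: Halle Baptiste resides in Selford. Met.
  → No jurisdiction.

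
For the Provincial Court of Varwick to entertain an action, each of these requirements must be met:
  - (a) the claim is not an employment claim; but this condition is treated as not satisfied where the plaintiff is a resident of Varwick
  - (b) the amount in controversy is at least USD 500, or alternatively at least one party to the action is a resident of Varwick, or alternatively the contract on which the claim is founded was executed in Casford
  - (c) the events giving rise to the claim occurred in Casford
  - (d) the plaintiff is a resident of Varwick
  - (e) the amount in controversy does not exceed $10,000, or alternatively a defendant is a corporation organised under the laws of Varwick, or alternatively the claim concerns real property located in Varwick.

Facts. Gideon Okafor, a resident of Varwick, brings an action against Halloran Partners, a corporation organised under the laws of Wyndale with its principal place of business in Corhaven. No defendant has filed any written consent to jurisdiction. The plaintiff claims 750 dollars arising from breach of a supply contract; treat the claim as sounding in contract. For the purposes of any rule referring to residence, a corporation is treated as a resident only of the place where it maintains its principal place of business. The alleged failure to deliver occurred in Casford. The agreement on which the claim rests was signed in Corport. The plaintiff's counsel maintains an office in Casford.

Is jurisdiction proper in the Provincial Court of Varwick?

The Provincial Court of Varwick:
  (a) The claim is a contract claim, not an employment claim. But the plaintiff resides in Varwick, triggering the carve-out and defeating this condition. Fails.
  (b) The amount in controversy is 750 dollars, which meets the USD 500 floor — that alternative is enough. Condition met.
  (c) The operative events occurred in Casford. Satisfied.
  (d) The plaintiff resides in Varwick. Met.
  (e) The amount in controversy is USD 750, within the USD 10,000 ceiling, so this disjunct is met. Met.
  → At least one condition fails; no jurisdiction.

No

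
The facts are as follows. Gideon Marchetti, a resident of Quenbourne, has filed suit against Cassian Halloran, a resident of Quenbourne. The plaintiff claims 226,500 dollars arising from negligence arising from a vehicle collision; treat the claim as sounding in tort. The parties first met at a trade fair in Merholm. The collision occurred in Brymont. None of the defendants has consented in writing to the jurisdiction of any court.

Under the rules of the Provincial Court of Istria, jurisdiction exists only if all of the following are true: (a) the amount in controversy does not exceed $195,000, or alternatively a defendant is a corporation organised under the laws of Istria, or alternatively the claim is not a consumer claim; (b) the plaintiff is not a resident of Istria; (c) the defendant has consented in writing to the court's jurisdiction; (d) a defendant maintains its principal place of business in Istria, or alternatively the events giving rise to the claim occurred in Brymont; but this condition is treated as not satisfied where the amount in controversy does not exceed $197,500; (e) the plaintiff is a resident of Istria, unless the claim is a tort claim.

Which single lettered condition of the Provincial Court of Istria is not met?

The Provincial Court of Istria:
  (a) The claim is a tort claim, not a consumer claim, so one alternative holds. Satisfied.
  (b) The plaintiff resides in Quenbourne, which is not Istria. Condition met.
  (c) No such written consent has been filed. Condition not met.
  (d) The operative events occurred in Brymont — that alternative is enough. The exception is not triggered, since the amount in controversy is $226,500, above the USD 197,500 ceiling. Condition met.
  (e) The plaintiff resides in Quenbourne, not Istria. But the claim is a tort claim, and the 'unless' clause therefore excuses the requirement. Met.
Only condition (c) fails.

(c)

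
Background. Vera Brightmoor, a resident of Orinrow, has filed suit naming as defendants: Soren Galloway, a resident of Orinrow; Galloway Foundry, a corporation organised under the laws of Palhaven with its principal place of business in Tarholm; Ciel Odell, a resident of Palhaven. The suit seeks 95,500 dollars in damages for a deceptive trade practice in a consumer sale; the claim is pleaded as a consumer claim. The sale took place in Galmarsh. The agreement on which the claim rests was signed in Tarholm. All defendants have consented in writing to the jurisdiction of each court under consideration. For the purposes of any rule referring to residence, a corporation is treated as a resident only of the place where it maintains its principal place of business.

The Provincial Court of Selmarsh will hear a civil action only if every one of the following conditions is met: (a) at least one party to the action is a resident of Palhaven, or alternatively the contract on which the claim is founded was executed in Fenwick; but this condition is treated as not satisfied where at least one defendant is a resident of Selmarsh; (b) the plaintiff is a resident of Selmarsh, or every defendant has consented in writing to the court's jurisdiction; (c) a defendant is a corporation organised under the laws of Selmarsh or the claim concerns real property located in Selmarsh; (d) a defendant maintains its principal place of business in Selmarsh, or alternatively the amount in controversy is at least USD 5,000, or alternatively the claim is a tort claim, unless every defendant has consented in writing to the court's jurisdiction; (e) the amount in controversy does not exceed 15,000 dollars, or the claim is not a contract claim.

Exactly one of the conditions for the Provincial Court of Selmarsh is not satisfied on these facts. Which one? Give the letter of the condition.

(c)

The Provincial Court of Selmarsh:
  (a) Ciel Odell resides in Palhaven, so one alternative holds. The carve-out does not apply: no defendant resides in Selmarsh (they reside in Orinrow, Tarholm, Palhaven). Met.
  (b) Every defendant has filed written consent, which satisfies one of the alternatives. Satisfied.
  (c) The corporate defendant(s) are organised in Palhaven, not Selmarsh; the claim does not concern real property — every alternative fails. Condition not met.
  (d) The amount in controversy is $95,500, which meets the 5,000 dollars floor, so one alternative holds. Met.
  (e) The claim is a consumer claim, not a contract claim, so one alternative holds. Satisfied.
Only condition (c) fails.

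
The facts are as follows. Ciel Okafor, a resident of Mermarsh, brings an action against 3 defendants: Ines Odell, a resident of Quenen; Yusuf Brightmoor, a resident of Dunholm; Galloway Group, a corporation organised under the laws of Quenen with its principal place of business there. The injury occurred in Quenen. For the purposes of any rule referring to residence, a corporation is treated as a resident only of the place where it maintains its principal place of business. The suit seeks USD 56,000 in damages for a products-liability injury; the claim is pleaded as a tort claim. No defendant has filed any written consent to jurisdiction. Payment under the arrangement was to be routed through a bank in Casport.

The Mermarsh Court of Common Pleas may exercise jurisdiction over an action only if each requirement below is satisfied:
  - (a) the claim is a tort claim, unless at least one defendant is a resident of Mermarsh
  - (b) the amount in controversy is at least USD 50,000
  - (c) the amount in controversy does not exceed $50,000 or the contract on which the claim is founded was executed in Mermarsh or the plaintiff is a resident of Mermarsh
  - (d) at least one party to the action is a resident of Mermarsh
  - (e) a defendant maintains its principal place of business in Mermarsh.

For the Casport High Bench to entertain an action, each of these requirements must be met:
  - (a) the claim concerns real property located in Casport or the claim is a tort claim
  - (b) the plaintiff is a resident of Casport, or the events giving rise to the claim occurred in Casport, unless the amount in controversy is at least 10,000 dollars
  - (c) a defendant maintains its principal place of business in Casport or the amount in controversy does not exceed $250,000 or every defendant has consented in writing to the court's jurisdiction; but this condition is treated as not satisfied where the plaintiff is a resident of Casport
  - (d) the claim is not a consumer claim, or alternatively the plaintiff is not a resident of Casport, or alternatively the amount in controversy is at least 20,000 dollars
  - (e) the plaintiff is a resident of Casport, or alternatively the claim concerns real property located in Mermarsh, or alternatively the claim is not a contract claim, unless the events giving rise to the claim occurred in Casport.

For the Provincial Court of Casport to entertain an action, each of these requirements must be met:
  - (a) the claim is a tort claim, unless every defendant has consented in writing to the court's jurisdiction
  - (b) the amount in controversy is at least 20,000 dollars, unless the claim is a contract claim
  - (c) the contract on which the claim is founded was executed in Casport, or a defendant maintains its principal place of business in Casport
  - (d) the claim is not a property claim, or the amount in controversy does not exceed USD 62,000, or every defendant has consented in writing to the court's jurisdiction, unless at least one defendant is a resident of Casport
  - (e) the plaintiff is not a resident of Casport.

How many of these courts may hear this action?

1

The Mermarsh Court of Common Pleas:
  (a) The claim is a tort claim. Met.
  (b) The amount in controversy is USD 56,000, which meets the USD 50,000 floor. Condition met.
  (c) The plaintiff resides in Mermarsh, so this disjunct is met. Satisfied.
  (d) Ciel Okafor resides in Mermarsh. Satisfied.
  (e) The corporate defendant(s) have their principal place of business in Quenen, not Mermarsh. Not met.
  → At least one condition fails; no jurisdiction.
The Casport High Bench:
  (a) The claim is a tort claim, so one alternative holds. Met.
  (b) The plaintiff resides in Mermarsh, not Casport; the operative events occurred in Quenen, not Casport — none of the alternatives is met. However, the amount in controversy is USD 56,000, which meets the 10,000 dollars floor, so the 'unless' proviso supplies this condition. Condition met.
  (c) The amount in controversy is USD 56,000, within the $250,000 ceiling, which satisfies one of the alternatives. The carve-out does not apply: the plaintiff resides in Mermarsh, not Casport. Satisfied.
  (d) The claim is a tort claim, not a consumer claim, so one alternative holds. Met.
  (e) The claim is a tort claim, not a contract claim, which satisfies one of the alternatives. Satisfied.
  → Jurisdiction lies.
The Provincial Court of Casport:
  (a) The claim is a tort claim. Satisfied.
  (b) The amount in controversy is USD 56,000, which meets the $20,000 floor. Condition met.
  (c) No contract (and hence no place of execution) is alleged; the corporate defendant(s) have their principal place of business in Quenen, not Casport — every alternative fails. Not satisfied.
  (d) The claim is a tort claim, not a property claim, so this disjunct is met. Satisfied.
  (e) The plaintiff resides in Mermarsh, which is not Casport. Condition met.
  → Not every requirement is met — no jurisdiction.
Courts with jurisdiction: the Casport High Bench — 1 in total.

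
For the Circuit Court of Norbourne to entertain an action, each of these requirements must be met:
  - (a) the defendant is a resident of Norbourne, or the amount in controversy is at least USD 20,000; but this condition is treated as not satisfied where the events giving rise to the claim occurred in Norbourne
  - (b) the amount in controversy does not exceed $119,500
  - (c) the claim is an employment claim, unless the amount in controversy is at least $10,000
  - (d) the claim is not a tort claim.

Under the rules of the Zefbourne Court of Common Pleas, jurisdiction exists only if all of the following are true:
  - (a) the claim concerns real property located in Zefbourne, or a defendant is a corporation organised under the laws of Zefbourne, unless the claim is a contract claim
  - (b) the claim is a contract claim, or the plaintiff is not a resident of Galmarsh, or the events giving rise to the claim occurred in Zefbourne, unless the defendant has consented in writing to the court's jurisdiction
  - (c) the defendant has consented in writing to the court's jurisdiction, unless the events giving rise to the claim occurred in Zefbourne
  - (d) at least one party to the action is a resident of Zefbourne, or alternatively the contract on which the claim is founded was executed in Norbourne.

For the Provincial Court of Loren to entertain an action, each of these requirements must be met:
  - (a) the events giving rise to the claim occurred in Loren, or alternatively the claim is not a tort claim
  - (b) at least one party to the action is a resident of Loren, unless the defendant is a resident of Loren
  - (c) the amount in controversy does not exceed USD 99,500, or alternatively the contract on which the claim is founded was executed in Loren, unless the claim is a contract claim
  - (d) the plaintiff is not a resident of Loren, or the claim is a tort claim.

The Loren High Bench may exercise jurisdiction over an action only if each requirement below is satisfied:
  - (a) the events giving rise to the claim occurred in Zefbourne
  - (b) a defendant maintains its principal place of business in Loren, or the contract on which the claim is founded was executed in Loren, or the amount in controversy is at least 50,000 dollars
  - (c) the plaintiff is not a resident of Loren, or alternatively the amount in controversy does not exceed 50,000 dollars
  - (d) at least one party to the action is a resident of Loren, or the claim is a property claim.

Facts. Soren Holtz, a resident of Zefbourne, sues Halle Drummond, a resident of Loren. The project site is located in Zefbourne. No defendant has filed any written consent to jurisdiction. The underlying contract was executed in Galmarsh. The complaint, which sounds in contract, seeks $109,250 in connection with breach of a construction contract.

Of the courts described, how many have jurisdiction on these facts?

4

The Circuit Court of Norbourne:
  (a) The amount in controversy is USD 109,250, which meets the 20,000 dollars floor, so one alternative holds. The exception is not triggered, since the operative events occurred in Zefbourne, not Norbourne. Met.
  (b) The amount in controversy is USD 109,250, within the 119,500 dollars ceiling. Met.
  (c) The claim is a contract claim, not an employment claim. However, the amount in controversy is $109,250, which meets the USD 10,000 floor, so the 'unless' proviso supplies this condition. Met.
  (d) The claim is a contract claim, not a tort claim. Met.
  → Every requirement is satisfied — jurisdiction.
The Zefbourne Court of Common Pleas:
  (a) The claim does not concern real property; no defendant is a corporation — none of the alternatives is met. The proviso rescues it, though: the claim is a contract claim. Condition met.
  (b) The claim is a contract claim, which satisfies one of the alternatives. Satisfied.
  (c) No such written consent has been filed. But the operative events occurred in Zefbourne, and the 'unless' clause therefore excuses the requirement. Condition met.
  (d) Soren Holtz resides in Zefbourne, which satisfies one of the alternatives. Met.
  → Jurisdiction lies.
The Provincial Court of Loren:
  (a) The claim is a contract claim, not a tort claim, so this disjunct is met. Met.
  (b) Halle Drummond resides in Loren. Condition met.
  (c) The amount in controversy is 109,250 dollars, above the $99,500 ceiling; the contract was executed in Galmarsh, not Loren — none of the alternatives is met. But the claim is a contract claim, and the 'unless' clause therefore excuses the requirement. Satisfied.
  (d) The plaintiff resides in Zefbourne, which is not Loren, so this disjunct is met. Met.
  → All conditions met; jurisdiction exists.
The Loren High Bench:
  (a) The operative events occurred in Zefbourne. Condition met.
  (b) The amount in controversy is $109,250, which meets the $50,000 floor — that alternative is enough. Met.
  (c) The plaintiff resides in Zefbourne, which is not Loren, which satisfies one of the alternatives. Met.
  (d) Halle Drummond resides in Loren, so this disjunct is met. Met.
  → Every requirement is satisfied — jurisdiction.
Courts with jurisdiction: the Circuit Court of Norbourne, the Zefbourne Court of Common Pleas, the Provincial Court of Loren, the Loren High Bench — 4 in total.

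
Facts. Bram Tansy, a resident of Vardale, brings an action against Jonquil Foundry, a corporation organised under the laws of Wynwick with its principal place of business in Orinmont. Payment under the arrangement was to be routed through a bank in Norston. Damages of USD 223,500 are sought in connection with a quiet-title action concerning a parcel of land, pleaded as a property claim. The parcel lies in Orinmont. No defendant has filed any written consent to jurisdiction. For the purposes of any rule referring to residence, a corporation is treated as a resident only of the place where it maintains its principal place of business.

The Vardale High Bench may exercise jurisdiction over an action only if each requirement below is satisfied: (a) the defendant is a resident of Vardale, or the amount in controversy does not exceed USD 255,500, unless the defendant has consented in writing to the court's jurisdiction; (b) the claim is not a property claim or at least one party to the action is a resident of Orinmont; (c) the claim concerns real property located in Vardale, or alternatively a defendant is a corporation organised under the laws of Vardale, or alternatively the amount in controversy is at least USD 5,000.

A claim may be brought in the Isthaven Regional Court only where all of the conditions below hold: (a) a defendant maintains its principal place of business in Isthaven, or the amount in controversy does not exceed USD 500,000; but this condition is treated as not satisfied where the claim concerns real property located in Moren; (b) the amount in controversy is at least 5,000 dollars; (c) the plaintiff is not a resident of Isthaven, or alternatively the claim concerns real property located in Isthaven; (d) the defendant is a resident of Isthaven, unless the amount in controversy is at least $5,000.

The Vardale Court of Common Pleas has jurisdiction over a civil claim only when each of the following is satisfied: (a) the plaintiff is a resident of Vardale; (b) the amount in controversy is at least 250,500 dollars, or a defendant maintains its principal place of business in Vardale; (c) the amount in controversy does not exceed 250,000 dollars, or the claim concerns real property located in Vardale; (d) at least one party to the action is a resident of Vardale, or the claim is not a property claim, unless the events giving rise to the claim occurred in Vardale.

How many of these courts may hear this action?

The Vardale High Bench:
  (a) The amount in controversy is $223,500, within the USD 255,500 ceiling, which satisfies one of the alternatives. Satisfied.
  (b) Jonquil Foundry resides in Orinmont, which satisfies one of the alternatives. Satisfied.
  (c) The amount in controversy is USD 223,500, which meets the USD 5,000 floor, so one alternative holds. Satisfied.
  → The court has jurisdiction.
The Isthaven Regional Court:
  (a) The amount in controversy is USD 223,500, within the 500,000 dollars ceiling, which satisfies one of the alternatives. The carve-out does not apply: the property lies in Orinmont, not Moren. Satisfied.
  (b) The amount in controversy is $223,500, which meets the USD 5,000 floor. Satisfied.
  (c) The plaintiff resides in Vardale, which is not Isthaven, so this disjunct is met. Met.
  (d) The defendant resides in Orinmont, not Isthaven. However, the amount in controversy is 223,500 dollars, which meets the USD 5,000 floor, so the 'unless' proviso supplies this condition. Satisfied.
  → Every requirement is satisfied — jurisdiction.
The Vardale Court of Common Pleas:
  (a) The plaintiff resides in Vardale. Satisfied.
  (b) The amount in controversy is $223,500, below the $250,500 floor; the corporate defendant(s) have their principal place of business in Orinmont, not Vardale — none of the alternatives is met. Not satisfied.
  (c) The amount in controversy is 223,500 dollars, within the USD 250,000 ceiling, which satisfies one of the alternatives. Met.
  (d) Bram Tansy resides in Vardale, so one alternative holds. Satisfied.
  → The court lacks jurisdiction.
Courts with jurisdiction: the Vardale High Bench, the Isthaven Regional Court — 2 in total.

2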